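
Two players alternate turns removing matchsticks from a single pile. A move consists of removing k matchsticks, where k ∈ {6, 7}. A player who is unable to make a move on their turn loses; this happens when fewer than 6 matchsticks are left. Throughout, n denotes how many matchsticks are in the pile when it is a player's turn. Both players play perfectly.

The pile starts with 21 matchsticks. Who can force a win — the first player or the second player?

Use the standard recursion: the mover loses at a terminal position; elsewhere, the mover wins exactly when some move hands the opponent an L position.
n=0: no move → L
n=1: no move → L
n=2: no move → L
n=3: no move → L
n=4: no move → L
n=5: no move → L
n=6: W (go to 0, an L position)
n=7: W (go to 1, an L position)
n=8: W (go to 2, an L position)
n=9: W (go to 3, an L position)
n=10: W (go to 4, an L position)
n=11: W (go to 5, an L position)
n=12: W (go to 5, an L position)
n=13: L (options 7(W), 6(W) are all W)
n=14: L (options 8(W), 7(W) are all W)
n=15: L (options 9(W), 8(W) are all W)
n=16: L (options 10(W), 9(W) are all W)
n=17: L (options 11(W), 10(W) are all W)
n=18: L (options 12(W), 11(W) are all W)
n=19: W (go to 13, an L position)
n=20: W (go to 14, an L position)
n=21: W (go to 15, an L position)
From 21 the player to move can remove 6, leaving 15, reaching an L position.

The first player wins.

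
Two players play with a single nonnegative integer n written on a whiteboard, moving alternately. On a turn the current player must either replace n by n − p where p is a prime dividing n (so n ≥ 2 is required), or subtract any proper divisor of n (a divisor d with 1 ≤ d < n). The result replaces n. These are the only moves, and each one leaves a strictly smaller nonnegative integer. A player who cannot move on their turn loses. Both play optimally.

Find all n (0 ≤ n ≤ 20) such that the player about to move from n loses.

0, 1, 4, 9, 14, 20

Use the standard recursion: the mover loses at a terminal position; elsewhere, the mover wins exactly when some move hands the opponent an L position.
n=0: no move → L
n=1: no move → L
n=2: W (go to 0, an L position)
n=3: W (go to 0, an L position)
n=4: L (options 2(W), 3(W) are all W)
n=5: W (go to 0, an L position)
n=6: W (go to 4, an L position)
n=7: W (go to 0, an L position)
n=8: W (go to 4, an L position)
n=9: L (options 6(W), 8(W) are all W)
n=10: W (go to 9, an L position)
n=11: W (go to 0, an L position)
n=12: W (go to 9, an L position)
n=13: W (go to 0, an L position)
n=14: L (options 7(W), 12(W), 13(W) are all W)
n=15: W (go to 14, an L position)
n=16: W (go to 14, an L position)
n=17: W (go to 0, an L position)
n=18: W (go to 9, an L position)
n=19: W (go to 0, an L position)
n=20: L (options 10(W), 15(W), 16(W), 18(W), 19(W) are all W)
The losing starting values of n are exactly the entries labelled L in this table (6 of them).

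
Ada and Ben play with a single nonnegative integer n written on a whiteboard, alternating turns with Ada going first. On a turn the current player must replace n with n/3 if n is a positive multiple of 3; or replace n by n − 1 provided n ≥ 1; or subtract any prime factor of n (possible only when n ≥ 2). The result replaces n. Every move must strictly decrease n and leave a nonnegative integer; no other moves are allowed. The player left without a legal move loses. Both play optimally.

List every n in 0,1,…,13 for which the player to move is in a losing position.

Positions with no move are L. A position that does have a move is losing for the player to move precisely when every available move leads to a winning position for the opponent. Fill in the labels:
n=0: no move → L
n=1: →0(L), so W
n=2: →0(L), so W
n=3: →0(L), so W
n=4: →2(W), 3(W) — all W, so L
n=5: →0(L), so W
n=6: →4(L), so W
n=7: →0(L), so W
n=8: →6(W), 7(W) — all W, so L
n=9: →8(L), so W
n=10: →8(L), so W
n=11: →0(L), so W
n=12: →4(L), so W
n=13: →0(L), so W
Reading off the rows marked L gives the requested list; there are 3 such values of n.

0, 4, 8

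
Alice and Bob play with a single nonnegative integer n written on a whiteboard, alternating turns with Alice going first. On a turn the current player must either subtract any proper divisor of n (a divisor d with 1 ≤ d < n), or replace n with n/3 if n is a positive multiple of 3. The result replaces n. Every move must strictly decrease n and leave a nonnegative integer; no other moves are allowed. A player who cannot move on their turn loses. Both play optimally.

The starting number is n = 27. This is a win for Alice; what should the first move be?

Move to 9.

Label each position W (a win for the player to move) or L (a loss). A position with no legal move is L; any other position is W exactly when some move reaches an L, and L when every move reaches a W.
n=0: no move → L
n=1: no move → L
n=2: →1(L), so W
n=3: →1(L), so W
n=4: →2(W), 3(W) — all W, so L
n=5: →4(L), so W
n=6: →4(L), so W
n=7: →6(W) only, which is W, so L
n=8: →4(L), so W
n=9: →3(W), 6(W), 8(W) — all W, so L
n=10: →9(L), so W
n=11: →10(W) only, which is W, so L
n=12: →4(L), so W
n=13: →12(W) only, which is W, so L
n=14: →7(L), so W
n=15: →5(W), 10(W), 12(W), 14(W) — all W, so L
n=16: →15(L), so W
n=17: →16(W) only, which is W, so L
n=18: →9(L), so W
n=19: →18(W) only, which is W, so L
n=20: →15(L), so W
n=21: →7(L), so W
n=22: →11(L), so W
n=23: →22(W) only, which is W, so L
n=24: →23(L), so W
n=25: →20(W), 24(W) — all W, so L
n=26: →13(L), so W
n=27: →9(L), so W
From 27, the L positions reachable in one move are: 9.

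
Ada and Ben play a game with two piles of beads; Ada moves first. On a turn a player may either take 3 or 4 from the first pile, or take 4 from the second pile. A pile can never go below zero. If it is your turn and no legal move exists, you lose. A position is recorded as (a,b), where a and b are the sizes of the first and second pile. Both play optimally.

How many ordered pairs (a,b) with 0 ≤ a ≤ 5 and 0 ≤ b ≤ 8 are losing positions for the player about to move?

27

Build the W/L table. Terminal = L. A non-terminal position is W if it has a move to some L; otherwise it is L.
Every move lowers a or b (never raises either), so fill the grid row by row in increasing a, and left to right within a row: each cell's successors are then already labelled.
      b=0  b=1  b=2  b=3  b=4  b=5  b=6  b=7  b=8
a=0:    L    L    L    L    W    W    W    W    L
a=1:    L    L    L    L    W    W    W    W    L
a=2:    L    L    L    L    W    W    W    W    L
a=3:    W    W    W    W    L    L    L    L    W
a=4:    W    W    W    W    L    L    L    L    W
a=5:    W    W    W    W    L    L    L    L    W
Cells with no legal move (terminal, hence L): (0,0), (0,1), (0,2), (0,3), (1,0), (1,1), (1,2), (1,3), (2,0), (2,1), (2,2), (2,3).
The remaining L cells, each justified by listing all of its moves:
(0,8): only reaches (0,4)(W), which is W → L
(1,8): only reaches (1,4)(W), which is W → L
(2,8): only reaches (2,4)(W), which is W → L
(3,4): only reaches (0,4)(W), (3,0)(W), all W → L
(3,5): only reaches (0,5)(W), (3,1)(W), all W → L
(3,6): only reaches (0,6)(W), (3,2)(W), all W → L
(3,7): only reaches (0,7)(W), (3,3)(W), all W → L
(4,4): only reaches (1,4)(W), (0,4)(W), (4,0)(W), all W → L
(4,5): only reaches (1,5)(W), (0,5)(W), (4,1)(W), all W → L
(4,6): only reaches (1,6)(W), (0,6)(W), (4,2)(W), all W → L
(4,7): only reaches (1,7)(W), (0,7)(W), (4,3)(W), all W → L
(5,4): only reaches (2,4)(W), (1,4)(W), (5,0)(W), all W → L
(5,5): only reaches (2,5)(W), (1,5)(W), (5,1)(W), all W → L
(5,6): only reaches (2,6)(W), (1,6)(W), (5,2)(W), all W → L
(5,7): only reaches (2,7)(W), (1,7)(W), (5,3)(W), all W → L
Every other cell has at least one move into one of the L cells above, so it is W.
L cells per row: a=0: 5, a=1: 5, a=2: 5, a=3: 4, a=4: 4, a=5: 4; total 27.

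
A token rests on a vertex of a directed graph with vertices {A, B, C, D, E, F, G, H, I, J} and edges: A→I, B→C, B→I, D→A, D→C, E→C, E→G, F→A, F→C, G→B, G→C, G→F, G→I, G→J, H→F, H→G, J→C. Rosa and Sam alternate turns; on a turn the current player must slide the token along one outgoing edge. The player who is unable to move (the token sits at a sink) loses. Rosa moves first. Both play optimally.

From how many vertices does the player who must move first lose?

Build the W/L table. Terminal = L. A non-terminal position is W if it has a move to some L; otherwise it is L.
Every edge goes from a vertex to one that appears earlier in the order I, C, A, B, D, F, J, G, H, E, so processing vertices in that order labels each vertex after all of its successors.
I: no outgoing edge → L
C: no outgoing edge → L
A: reaches L-position I → W
B: reaches L-position C → W
D: reaches L-position C → W
F: reaches L-position C → W
J: reaches L-position C → W
G: reaches L-position C → W
H: only reaches G(W), F(W), all W → L
E: reaches L-position C → W
The L vertices are C, H, I; that is 3 in all.

3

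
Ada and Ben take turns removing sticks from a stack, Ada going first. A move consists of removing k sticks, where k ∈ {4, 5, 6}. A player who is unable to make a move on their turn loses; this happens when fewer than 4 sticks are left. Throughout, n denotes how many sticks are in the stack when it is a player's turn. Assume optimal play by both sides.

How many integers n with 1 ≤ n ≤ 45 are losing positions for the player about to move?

19

Classify positions by backward induction: terminal positions (no move available) are L. From any other position, the mover wins iff some move reaches an L.
n=0: no move → L
n=1: no move → L
n=2: no move → L
n=3: no move → L
n=4: reaches L-position 0 → W
n=5: reaches L-position 1 → W
n=6: reaches L-position 2 → W
n=7: reaches L-position 3 → W
n=8: reaches L-position 3 → W
n=9: reaches L-position 3 → W
n=10: only reaches 6(W), 5(W), 4(W), all W → L
n=11: only reaches 7(W), 6(W), 5(W), all W → L
n=12: only reaches 8(W), 7(W), 6(W), all W → L
n=13: only reaches 9(W), 8(W), 7(W), all W → L
n=14: reaches L-position 10 → W
n=15: reaches L-position 11 → W
n=16: reaches L-position 12 → W
n=17: reaches L-position 13 → W
n=18: reaches L-position 13 → W
n=19: reaches L-position 13 → W
n=20: only reaches 16(W), 15(W), 14(W), all W → L
n=21: only reaches 17(W), 16(W), 15(W), all W → L
n=22: only reaches 18(W), 17(W), 16(W), all W → L
n=23: only reaches 19(W), 18(W), 17(W), all W → L
n=24: reaches L-position 20 → W
n=25: reaches L-position 21 → W
n=26: reaches L-position 22 → W
n=27: reaches L-position 23 → W
n=28: reaches L-position 23 → W
n=29: reaches L-position 23 → W
n=30: only reaches 26(W), 25(W), 24(W), all W → L
n=31: only reaches 27(W), 26(W), 25(W), all W → L
n=32: only reaches 28(W), 27(W), 26(W), all W → L
n=33: only reaches 29(W), 28(W), 27(W), all W → L
n=34: reaches L-position 30 → W
n=35: reaches L-position 31 → W
n=36: reaches L-position 32 → W
n=37: reaches L-position 33 → W
n=38: reaches L-position 33 → W
n=39: reaches L-position 33 → W
n=40: only reaches 36(W), 35(W), 34(W), all W → L
n=41: only reaches 37(W), 36(W), 35(W), all W → L
n=42: only reaches 38(W), 37(W), 36(W), all W → L
n=43: only reaches 39(W), 38(W), 37(W), all W → L
n=44: reaches L-position 40 → W
n=45: reaches L-position 41 → W
L entries with 1 ≤ n ≤ 45 (n=0 is outside the asked range and is not counted): n = 1, 2, 3, 10, 11, 12, 13, 20, 21, 22, 23, 30, 31, 32, 33, 40, 41, 42, 43; that makes 19.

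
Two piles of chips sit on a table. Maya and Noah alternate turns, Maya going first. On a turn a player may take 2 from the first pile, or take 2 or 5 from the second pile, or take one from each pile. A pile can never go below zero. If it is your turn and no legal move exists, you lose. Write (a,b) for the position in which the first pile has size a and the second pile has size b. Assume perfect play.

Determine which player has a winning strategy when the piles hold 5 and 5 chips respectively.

Classify positions by backward induction: terminal positions (no move available) are L. From any other position, the mover wins iff some move reaches an L.
No move ever increases a pile, so every position that can arise here has a ≤ 5 and b ≤ 5; it is enough to label the cells with 0 ≤ a ≤ 5 and 0 ≤ b ≤ 5.
Every move lowers a or b (never raises either), so fill the grid row by row in increasing a, and left to right within a row: each cell's successors are then already labelled.
      b=0  b=1  b=2  b=3  b=4  b=5
a=0:    L    L    W    W    L    W
a=1:    L    W    W    L    L    W
a=2:    W    W    L    L    W    W
a=3:    W    L    L    W    W    L
a=4:    L    L    W    W    L    W
a=5:    L    W    W    L    L    W
Cells with no legal move (terminal, hence L): (0,0), (0,1), (1,0).
The remaining L cells, each justified by listing all of its moves:
(0,4): only reaches (0,2)(W), which is W → L
(1,3): only reaches (1,1)(W), (0,2)(W), all W → L
(1,4): only reaches (1,2)(W), (0,3)(W), all W → L
(2,2): only reaches (0,2)(W), (2,0)(W), (1,1)(W), all W → L
(2,3): only reaches (0,3)(W), (2,1)(W), (1,2)(W), all W → L
(3,1): only reaches (1,1)(W), (2,0)(W), all W → L
(3,2): only reaches (1,2)(W), (3,0)(W), (2,1)(W), all W → L
(3,5): only reaches (1,5)(W), (3,3)(W), (3,0)(W), (2,4)(W), all W → L
(4,0): only reaches (2,0)(W), which is W → L
(4,1): only reaches (2,1)(W), (3,0)(W), all W → L
(4,4): only reaches (2,4)(W), (4,2)(W), (3,3)(W), all W → L
(5,0): only reaches (3,0)(W), which is W → L
(5,3): only reaches (3,3)(W), (5,1)(W), (4,2)(W), all W → L
(5,4): only reaches (3,4)(W), (5,2)(W), (4,3)(W), all W → L
Every other cell has at least one move into one of the L cells above, so it is W.
The starting position (5,5) is W: Maya should move to (3,5), handing over an L position.

Maya wins.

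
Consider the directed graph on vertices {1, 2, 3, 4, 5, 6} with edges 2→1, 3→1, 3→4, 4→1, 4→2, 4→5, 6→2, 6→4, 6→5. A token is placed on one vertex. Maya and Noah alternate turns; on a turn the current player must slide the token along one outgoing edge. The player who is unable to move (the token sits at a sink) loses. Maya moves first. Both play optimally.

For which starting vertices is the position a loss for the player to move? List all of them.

1, 5

Build the W/L table. Terminal = L. A non-terminal position is W if it has a move to some L; otherwise it is L.
Every edge goes from a vertex to one that appears earlier in the order 1, 5, 2, 4, 3, 6, so processing vertices in that order labels each vertex after all of its successors.
1: no outgoing edge → L
5: no outgoing edge → L
2: →1(L), so W
4: →5(L), so W
3: →1(L), so W
6: →5(L), so W
The losing starting vertices are exactly the entries labelled L in this table (2 of them).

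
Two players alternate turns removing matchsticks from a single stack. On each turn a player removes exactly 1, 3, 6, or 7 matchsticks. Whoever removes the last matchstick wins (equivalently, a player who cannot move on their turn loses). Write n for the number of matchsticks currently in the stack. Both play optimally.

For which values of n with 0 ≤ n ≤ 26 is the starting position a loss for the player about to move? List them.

0, 2, 4, 12, 14, 16, 24, 26

Classify positions by backward induction: terminal positions (no move available) are L. From any other position, the mover wins iff some move reaches an L.
n=0: no move → L
n=1: W (go to 0, an L position)
n=2: L (sole option 1(W) is W)
n=3: W (go to 2, an L position)
n=4: L (options 3(W), 1(W) are all W)
n=5: W (go to 4, an L position)
n=6: W (go to 0, an L position)
n=7: W (go to 4, an L position)
n=8: W (go to 2, an L position)
n=9: W (go to 2, an L position)
n=10: W (go to 4, an L position)
n=11: W (go to 4, an L position)
n=12: L (options 11(W), 9(W), 6(W), 5(W) are all W)
n=13: W (go to 12, an L position)
n=14: L (options 13(W), 11(W), 8(W), 7(W) are all W)
n=15: W (go to 14, an L position)
n=16: L (options 15(W), 13(W), 10(W), 9(W) are all W)
n=17: W (go to 16, an L position)
n=18: W (go to 12, an L position)
n=19: W (go to 16, an L position)
n=20: W (go to 14, an L position)
n=21: W (go to 14, an L position)
n=22: W (go to 16, an L position)
n=23: W (go to 16, an L position)
n=24: L (options 23(W), 21(W), 18(W), 17(W) are all W)
n=25: W (go to 24, an L position)
n=26: L (options 25(W), 23(W), 20(W), 19(W) are all W)
The losing starting values of n are exactly the entries labelled L in this table (8 of them).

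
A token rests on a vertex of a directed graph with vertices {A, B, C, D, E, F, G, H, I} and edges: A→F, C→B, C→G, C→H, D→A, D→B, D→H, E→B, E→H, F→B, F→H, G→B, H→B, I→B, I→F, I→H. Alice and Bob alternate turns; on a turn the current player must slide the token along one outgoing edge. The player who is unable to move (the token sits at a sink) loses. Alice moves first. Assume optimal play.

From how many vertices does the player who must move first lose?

2

Compute win/loss labels from the base case upward. A position with no move is L. Any other position is W if it can reach an L in one move, else L.
Every edge goes from a vertex to one that appears earlier in the order B, H, E, G, F, C, I, A, D, so processing vertices in that order labels each vertex after all of its successors.
B: no outgoing edge → L
H: W (go to B, an L position)
E: W (go to B, an L position)
G: W (go to B, an L position)
F: W (go to B, an L position)
C: W (go to B, an L position)
I: W (go to B, an L position)
A: L (sole option F(W) is W)
D: W (go to A, an L position)
The L vertices are A, B; that is 2 in all.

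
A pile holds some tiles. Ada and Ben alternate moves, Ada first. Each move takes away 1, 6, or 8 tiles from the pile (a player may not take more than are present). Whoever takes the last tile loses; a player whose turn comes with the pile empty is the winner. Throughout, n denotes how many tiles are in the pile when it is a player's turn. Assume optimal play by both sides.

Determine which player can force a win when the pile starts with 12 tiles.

Work bottom-up. With no move the player to move wins. Otherwise the position is W if at least one move leads to an L position for the opponent, and L if every move leads to a W.
n=0: no move; the opponent has just taken the last tile and therefore loses → W
n=1: →0(W) only, which is W, so L
n=2: →1(L), so W
n=3: →2(W) only, which is W, so L
n=4: →3(L), so W
n=5: →4(W) only, which is W, so L
n=6: →5(L), so W
n=7: →1(L), so W
n=8: →7(W), 2(W), 0(W) — all W, so L
n=9: →8(L), so W
n=10: →9(W), 4(W), 2(W) — all W, so L
n=11: →10(L), so W
n=12: →11(W), 6(W), 4(W) — all W, so L
Every move from 12 reaches a W position, so the mover loses.

Ben wins.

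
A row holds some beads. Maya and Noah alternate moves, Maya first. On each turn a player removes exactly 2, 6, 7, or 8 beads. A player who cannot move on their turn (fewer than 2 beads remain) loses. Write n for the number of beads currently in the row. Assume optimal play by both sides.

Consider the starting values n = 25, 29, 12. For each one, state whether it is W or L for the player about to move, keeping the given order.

Work bottom-up. With no move the player to move loses. Otherwise the position is W if at least one move leads to an L position for the opponent, and L if every move leads to a W.
n=0: no move → L
n=1: no move → L
n=2: can move to 0, which is L ⇒ W
n=3: can move to 1, which is L ⇒ W
n=4: the only move is to 2(W), a W ⇒ L
n=5: the only move is to 3(W), a W ⇒ L
n=6: can move to 4, which is L ⇒ W
n=7: can move to 5, which is L ⇒ W
n=8: can move to 1, which is L ⇒ W
n=9: can move to 1, which is L ⇒ W
n=10: can move to 4, which is L ⇒ W
n=11: can move to 5, which is L ⇒ W
n=12: can move to 5, which is L ⇒ W
n=13: can move to 5, which is L ⇒ W
n=14: moves to 12(W), 8(W), 7(W), 6(W); every one is W ⇒ L
n=15: moves to 13(W), 9(W), 8(W), 7(W); every one is W ⇒ L
n=16: can move to 14, which is L ⇒ W
n=17: can move to 15, which is L ⇒ W
n=18: moves to 16(W), 12(W), 11(W), 10(W); every one is W ⇒ L
n=19: moves to 17(W), 13(W), 12(W), 11(W); every one is W ⇒ L
n=20: can move to 18, which is L ⇒ W
n=21: can move to 19, which is L ⇒ W
n=22: can move to 15, which is L ⇒ W
n=23: can move to 15, which is L ⇒ W
n=24: can move to 18, which is L ⇒ W
n=25: can move to 19, which is L ⇒ W
n=26: can move to 19, which is L ⇒ W
n=27: can move to 19, which is L ⇒ W
n=28: moves to 26(W), 22(W), 21(W), 20(W); every one is W ⇒ L
n=29: moves to 27(W), 23(W), 22(W), 21(W); every one is W ⇒ L

25: W, 29: L, 12: W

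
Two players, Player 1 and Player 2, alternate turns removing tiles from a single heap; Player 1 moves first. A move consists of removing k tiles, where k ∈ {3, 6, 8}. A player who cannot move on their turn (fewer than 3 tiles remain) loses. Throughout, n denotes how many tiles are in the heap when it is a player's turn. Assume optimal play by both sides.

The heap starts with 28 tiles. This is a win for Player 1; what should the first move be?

Remove 6, leaving 22.

Classify positions by backward induction: terminal positions (no move available) are L. From any other position, the mover wins iff some move reaches an L.
n=0: no move → L
n=1: no move → L
n=2: no move → L
n=3: can move to 0, which is L ⇒ W
n=4: can move to 1, which is L ⇒ W
n=5: can move to 2, which is L ⇒ W
n=6: can move to 0, which is L ⇒ W
n=7: can move to 1, which is L ⇒ W
n=8: can move to 2, which is L ⇒ W
n=9: can move to 1, which is L ⇒ W
n=10: can move to 2, which is L ⇒ W
n=11: moves to 8(W), 5(W), 3(W); every one is W ⇒ L
n=12: moves to 9(W), 6(W), 4(W); every one is W ⇒ L
n=13: moves to 10(W), 7(W), 5(W); every one is W ⇒ L
n=14: can move to 11, which is L ⇒ W
n=15: can move to 12, which is L ⇒ W
n=16: can move to 13, which is L ⇒ W
n=17: can move to 11, which is L ⇒ W
n=18: can move to 12, which is L ⇒ W
n=19: can move to 13, which is L ⇒ W
n=20: can move to 12, which is L ⇒ W
n=21: can move to 13, which is L ⇒ W
n=22: moves to 19(W), 16(W), 14(W); every one is W ⇒ L
n=23: moves to 20(W), 17(W), 15(W); every one is W ⇒ L
n=24: moves to 21(W), 18(W), 16(W); every one is W ⇒ L
n=25: can move to 22, which is L ⇒ W
n=26: can move to 23, which is L ⇒ W
n=27: can move to 24, which is L ⇒ W
n=28: can move to 22, which is L ⇒ W
From 28, the L positions reachable in one move are: 22.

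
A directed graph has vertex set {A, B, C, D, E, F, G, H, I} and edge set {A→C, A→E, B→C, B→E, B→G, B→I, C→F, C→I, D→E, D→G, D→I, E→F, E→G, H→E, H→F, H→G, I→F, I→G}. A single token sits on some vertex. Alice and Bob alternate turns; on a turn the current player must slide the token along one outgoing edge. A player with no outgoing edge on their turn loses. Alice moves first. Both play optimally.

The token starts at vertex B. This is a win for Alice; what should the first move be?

Move to G.

Use the standard recursion: the mover loses at a terminal position; elsewhere, the mover wins exactly when some move hands the opponent an L position.
Every edge goes from a vertex to one that appears earlier in the order G, F, I, C, E, D, B, H, A, so processing vertices in that order labels each vertex after all of its successors.
G: no outgoing edge → L
F: no outgoing edge → L
I: →F(L), so W
C: →F(L), so W
E: →F(L), so W
D: →G(L), so W
B: →G(L), so W
H: →F(L), so W
A: →E(W), C(W) — all W, so L
From B, the L positions reachable in one move are: G.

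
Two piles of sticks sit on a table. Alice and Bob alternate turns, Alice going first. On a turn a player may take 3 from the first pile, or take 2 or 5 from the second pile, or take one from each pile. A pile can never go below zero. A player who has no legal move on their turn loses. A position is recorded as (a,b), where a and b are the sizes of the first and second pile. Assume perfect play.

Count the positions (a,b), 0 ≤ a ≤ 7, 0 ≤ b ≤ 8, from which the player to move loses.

33

Classify positions by backward induction: terminal positions (no move available) are L. From any other position, the mover wins iff some move reaches an L.
Every move lowers a or b (never raises either), so fill the grid row by row in increasing a, and left to right within a row: each cell's successors are then already labelled.
      b=0  b=1  b=2  b=3  b=4  b=5  b=6  b=7  b=8
a=0:    L    L    W    W    L    W    W    L    L
a=1:    L    W    W    L    L    W    W    L    W
a=2:    L    W    W    L    W    W    L    L    W
a=3:    W    W    L    L    W    W    L    W    W
a=4:    W    L    L    W    W    L    W    W    L
a=5:    W    L    W    W    L    L    W    W    L
a=6:    L    L    W    W    L    W    W    L    L
a=7:    L    W    W    L    L    W    W    L    W
Cells with no legal move (terminal, hence L): (0,0), (0,1), (1,0), (2,0).
The remaining L cells, each justified by listing all of its moves:
(0,4): L (sole option (0,2)(W) is W)
(0,7): L (options (0,5)(W), (0,2)(W) are all W)
(0,8): L (options (0,6)(W), (0,3)(W) are all W)
(1,3): L (options (1,1)(W), (0,2)(W) are all W)
(1,4): L (options (1,2)(W), (0,3)(W) are all W)
(1,7): L (options (1,5)(W), (1,2)(W), (0,6)(W) are all W)
(2,3): L (options (2,1)(W), (1,2)(W) are all W)
(2,6): L (options (2,4)(W), (2,1)(W), (1,5)(W) are all W)
(2,7): L (options (2,5)(W), (2,2)(W), (1,6)(W) are all W)
(3,2): L (options (0,2)(W), (3,0)(W), (2,1)(W) are all W)
(3,3): L (options (0,3)(W), (3,1)(W), (2,2)(W) are all W)
(3,6): L (options (0,6)(W), (3,4)(W), (3,1)(W), (2,5)(W) are all W)
(4,1): L (options (1,1)(W), (3,0)(W) are all W)
(4,2): L (options (1,2)(W), (4,0)(W), (3,1)(W) are all W)
(4,5): L (options (1,5)(W), (4,3)(W), (4,0)(W), (3,4)(W) are all W)
(4,8): L (options (1,8)(W), (4,6)(W), (4,3)(W), (3,7)(W) are all W)
(5,1): L (options (2,1)(W), (4,0)(W) are all W)
(5,4): L (options (2,4)(W), (5,2)(W), (4,3)(W) are all W)
(5,5): L (options (2,5)(W), (5,3)(W), (5,0)(W), (4,4)(W) are all W)
(5,8): L (options (2,8)(W), (5,6)(W), (5,3)(W), (4,7)(W) are all W)
(6,0): L (sole option (3,0)(W) is W)
(6,1): L (options (3,1)(W), (5,0)(W) are all W)
(6,4): L (options (3,4)(W), (6,2)(W), (5,3)(W) are all W)
(6,7): L (options (3,7)(W), (6,5)(W), (6,2)(W), (5,6)(W) are all W)
(6,8): L (options (3,8)(W), (6,6)(W), (6,3)(W), (5,7)(W) are all W)
(7,0): L (sole option (4,0)(W) is W)
(7,3): L (options (4,3)(W), (7,1)(W), (6,2)(W) are all W)
(7,4): L (options (4,4)(W), (7,2)(W), (6,3)(W) are all W)
(7,7): L (options (4,7)(W), (7,5)(W), (7,2)(W), (6,6)(W) are all W)
Every other cell has at least one move into one of the L cells above, so it is W.
L cells per row: a=0: 5, a=1: 4, a=2: 4, a=3: 3, a=4: 4, a=5: 4, a=6: 5, a=7: 4; total 33.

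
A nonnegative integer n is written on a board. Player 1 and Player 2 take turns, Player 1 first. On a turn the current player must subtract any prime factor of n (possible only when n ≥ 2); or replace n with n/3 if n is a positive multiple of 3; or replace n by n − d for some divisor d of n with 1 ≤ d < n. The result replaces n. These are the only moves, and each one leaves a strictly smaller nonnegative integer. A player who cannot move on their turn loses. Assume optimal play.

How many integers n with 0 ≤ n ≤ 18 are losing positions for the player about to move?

Positions with no move are L. A position that does have a move is losing for the player to move precisely when every available move leads to a winning position for the opponent. Fill in the labels:
n=0: no move → L
n=1: no move → L
n=2: reaches L-position 0 → W
n=3: reaches L-position 0 → W
n=4: only reaches 2(W), 3(W), all W → L
n=5: reaches L-position 0 → W
n=6: reaches L-position 4 → W
n=7: reaches L-position 0 → W
n=8: reaches L-position 4 → W
n=9: only reaches 3(W), 6(W), 8(W), all W → L
n=10: reaches L-position 9 → W
n=11: reaches L-position 0 → W
n=12: reaches L-position 4 → W
n=13: reaches L-position 0 → W
n=14: only reaches 7(W), 12(W), 13(W), all W → L
n=15: reaches L-position 14 → W
n=16: reaches L-position 14 → W
n=17: reaches L-position 0 → W
n=18: reaches L-position 9 → W
L entries with 0 ≤ n ≤ 18: n = 0, 1, 4, 9, 14; that makes 5.

5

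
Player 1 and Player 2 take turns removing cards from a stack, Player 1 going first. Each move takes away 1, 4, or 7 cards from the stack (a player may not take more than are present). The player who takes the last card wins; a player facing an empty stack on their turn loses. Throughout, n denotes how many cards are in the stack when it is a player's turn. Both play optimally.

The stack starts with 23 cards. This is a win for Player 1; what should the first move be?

Remove 7, leaving 16.

Use the standard recursion: the mover loses at a terminal position; elsewhere, the mover wins exactly when some move hands the opponent an L position.
n=0: no move → L
n=1: →0(L), so W
n=2: →1(W) only, which is W, so L
n=3: →2(L), so W
n=4: →0(L), so W
n=5: →4(W), 1(W) — all W, so L
n=6: →5(L), so W
n=7: →0(L), so W
n=8: →7(W), 4(W), 1(W) — all W, so L
n=9: →8(L), so W
n=10: →9(W), 6(W), 3(W) — all W, so L
n=11: →10(L), so W
n=12: →8(L), so W
n=13: →12(W), 9(W), 6(W) — all W, so L
n=14: →13(L), so W
n=15: →8(L), so W
n=16: →15(W), 12(W), 9(W) — all W, so L
n=17: →16(L), so W
n=18: →17(W), 14(W), 11(W) — all W, so L
n=19: →18(L), so W
n=20: →16(L), so W
n=21: →20(W), 17(W), 14(W) — all W, so L
n=22: →21(L), so W
n=23: →16(L), so W
From 23, the L positions reachable in one move are: 16.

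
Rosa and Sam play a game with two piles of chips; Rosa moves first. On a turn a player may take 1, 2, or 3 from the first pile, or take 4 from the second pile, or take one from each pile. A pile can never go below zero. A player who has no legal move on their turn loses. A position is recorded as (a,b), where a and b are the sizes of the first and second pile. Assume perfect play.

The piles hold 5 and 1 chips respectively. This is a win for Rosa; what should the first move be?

Move to (4,1).

Work bottom-up. With no move the player to move loses. Otherwise the position is W if at least one move leads to an L position for the opponent, and L if every move leads to a W.
No move ever increases a pile, so every position that can arise here has a ≤ 5 and b ≤ 1; it is enough to label the cells with 0 ≤ a ≤ 5 and 0 ≤ b ≤ 1.
Every move lowers a or b (never raises either), so fill the grid row by row in increasing a, and left to right within a row: each cell's successors are then already labelled.
      b=0  b=1
a=0:    L    L
a=1:    W    W
a=2:    W    W
a=3:    W    W
a=4:    L    L
a=5:    W    W
Cells with no legal move (terminal, hence L): (0,0), (0,1).
The remaining L cells, each justified by listing all of its moves:
(4,0): →(3,0)(W), (2,0)(W), (1,0)(W) — all W, so L
(4,1): →(3,1)(W), (2,1)(W), (1,1)(W), (3,0)(W) — all W, so L
Every other cell has at least one move into one of the L cells above, so it is W.
From (5,1), the L positions reachable in one move are: (4,1), (4,0). Any move reaching one of these is winning.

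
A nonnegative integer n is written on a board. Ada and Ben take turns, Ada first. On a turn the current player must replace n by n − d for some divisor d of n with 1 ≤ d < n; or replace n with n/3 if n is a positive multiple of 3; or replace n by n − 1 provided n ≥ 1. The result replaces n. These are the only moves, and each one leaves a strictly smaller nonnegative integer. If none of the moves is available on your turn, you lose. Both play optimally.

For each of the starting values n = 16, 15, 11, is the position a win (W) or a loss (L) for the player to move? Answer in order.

16: L, 15: W, 11: L

Compute win/loss labels from the base case upward. A position with no move is L. Any other position is W if it can reach an L in one move, else L.
n=0: no move → L
n=1: reaches L-position 0 → W
n=2: only reaches 1(W), which is W → L
n=3: reaches L-position 2 → W
n=4: reaches L-position 2 → W
n=5: only reaches 4(W), which is W → L
n=6: reaches L-position 2 → W
n=7: only reaches 6(W), which is W → L
n=8: reaches L-position 7 → W
n=9: only reaches 3(W), 6(W), 8(W), all W → L
n=10: reaches L-position 5 → W
n=11: only reaches 10(W), which is W → L
n=12: reaches L-position 9 → W
n=13: only reaches 12(W), which is W → L
n=14: reaches L-position 7 → W
n=15: reaches L-position 5 → W
n=16: only reaches 8(W), 12(W), 14(W), 15(W), all W → L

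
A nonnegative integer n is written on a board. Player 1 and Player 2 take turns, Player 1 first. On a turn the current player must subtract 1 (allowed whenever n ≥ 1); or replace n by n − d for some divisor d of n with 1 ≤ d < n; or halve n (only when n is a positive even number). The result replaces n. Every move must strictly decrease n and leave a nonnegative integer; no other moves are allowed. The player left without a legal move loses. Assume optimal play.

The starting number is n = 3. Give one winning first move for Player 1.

Move to 2.

Work bottom-up. With no move the player to move loses. Otherwise the position is W if at least one move leads to an L position for the opponent, and L if every move leads to a W.
n=0: no move → L
n=1: reaches L-position 0 → W
n=2: only reaches 1(W), which is W → L
n=3: reaches L-position 2 → W
From 3, the L positions reachable in one move are: 2.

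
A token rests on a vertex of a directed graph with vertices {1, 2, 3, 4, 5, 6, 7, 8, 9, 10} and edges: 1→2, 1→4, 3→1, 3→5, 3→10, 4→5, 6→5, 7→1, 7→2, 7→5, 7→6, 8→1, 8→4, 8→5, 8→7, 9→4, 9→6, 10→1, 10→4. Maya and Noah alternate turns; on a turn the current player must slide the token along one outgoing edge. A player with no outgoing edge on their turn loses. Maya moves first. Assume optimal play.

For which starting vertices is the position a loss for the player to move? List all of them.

Use the standard recursion: the mover loses at a terminal position; elsewhere, the mover wins exactly when some move hands the opponent an L position.
Every edge goes from a vertex to one that appears earlier in the order 5, 2, 4, 1, 6, 7, 8, 10, 3, 9, so processing vertices in that order labels each vertex after all of its successors.
5: no outgoing edge → L
2: no outgoing edge → L
4: can move to 5, which is L ⇒ W
1: can move to 2, which is L ⇒ W
6: can move to 5, which is L ⇒ W
7: can move to 2, which is L ⇒ W
8: can move to 5, which is L ⇒ W
10: moves to 1(W), 4(W); every one is W ⇒ L
3: can move to 10, which is L ⇒ W
9: moves to 6(W), 4(W); every one is W ⇒ L
Reading off the rows marked L gives the requested list; there are 4 such vertices.

2, 5, 9, 10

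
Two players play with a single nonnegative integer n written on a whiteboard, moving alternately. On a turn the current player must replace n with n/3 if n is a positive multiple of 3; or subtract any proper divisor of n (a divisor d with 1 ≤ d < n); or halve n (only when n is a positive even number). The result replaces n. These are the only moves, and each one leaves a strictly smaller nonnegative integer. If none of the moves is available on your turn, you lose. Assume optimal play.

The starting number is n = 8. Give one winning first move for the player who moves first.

Use the standard recursion: the mover loses at a terminal position; elsewhere, the mover wins exactly when some move hands the opponent an L position.
n=0: no move → L
n=1: no move → L
n=2: →1(L), so W
n=3: →1(L), so W
n=4: →2(W), 3(W) — all W, so L
n=5: →4(L), so W
n=6: →4(L), so W
n=7: →6(W) only, which is W, so L
n=8: →4(L), so W
From 8, the L positions reachable in one move are: 4, 7. Any move reaching one of these is winning.

Move to 4.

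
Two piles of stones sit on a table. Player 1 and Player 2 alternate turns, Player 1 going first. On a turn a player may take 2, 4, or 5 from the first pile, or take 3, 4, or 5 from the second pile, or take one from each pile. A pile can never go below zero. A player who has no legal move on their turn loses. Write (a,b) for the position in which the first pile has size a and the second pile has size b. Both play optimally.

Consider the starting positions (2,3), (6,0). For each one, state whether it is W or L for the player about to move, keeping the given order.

(2,3): L, (6,0): W

Positions with no move are L. A position that does have a move is losing for the player to move precisely when every available move leads to a winning position for the opponent. Fill in the labels:
No move ever increases a pile, so every position that can arise here has a ≤ 6 and b ≤ 3; it is enough to label the cells with 0 ≤ a ≤ 6 and 0 ≤ b ≤ 3.
Every move lowers a or b (never raises either), so fill the grid row by row in increasing a, and left to right within a row: each cell's successors are then already labelled.
      b=0  b=1  b=2  b=3
a=0:    L    L    L    W
a=1:    L    W    W    W
a=2:    W    W    W    L
a=3:    W    L    L    L
a=4:    W    W    W    W
a=5:    W    W    W    W
a=6:    W    L    L    W
Cells with no legal move (terminal, hence L): (0,0), (0,1), (0,2), (1,0).
The remaining L cells, each justified by listing all of its moves:
(2,3): L (options (0,3)(W), (2,0)(W), (1,2)(W) are all W)
(3,1): L (options (1,1)(W), (2,0)(W) are all W)
(3,2): L (options (1,2)(W), (2,1)(W) are all W)
(3,3): L (options (1,3)(W), (3,0)(W), (2,2)(W) are all W)
(6,1): L (options (4,1)(W), (2,1)(W), (1,1)(W), (5,0)(W) are all W)
(6,2): L (options (4,2)(W), (2,2)(W), (1,2)(W), (5,1)(W) are all W)
Every other cell has at least one move into one of the L cells above, so it is W.
(2,3): one of the L cells justified above, so L
(6,0): the move to (1,0) reaches an L cell, so W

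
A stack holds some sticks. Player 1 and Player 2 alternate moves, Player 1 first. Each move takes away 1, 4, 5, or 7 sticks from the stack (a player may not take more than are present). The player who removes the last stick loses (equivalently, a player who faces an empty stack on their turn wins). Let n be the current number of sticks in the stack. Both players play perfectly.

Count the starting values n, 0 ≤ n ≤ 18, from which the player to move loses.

5

Use the standard recursion: the mover wins at a terminal position; elsewhere, the mover wins exactly when some move hands the opponent an L position.
n=0: no move; the opponent has just taken the last stick and therefore loses → W
n=1: only reaches 0(W), which is W → L
n=2: reaches L-position 1 → W
n=3: only reaches 2(W), which is W → L
n=4: reaches L-position 3 → W
n=5: reaches L-position 1 → W
n=6: reaches L-position 1 → W
n=7: reaches L-position 3 → W
n=8: reaches L-position 3 → W
n=9: only reaches 8(W), 5(W), 4(W), 2(W), all W → L
n=10: reaches L-position 9 → W
n=11: only reaches 10(W), 7(W), 6(W), 4(W), all W → L
n=12: reaches L-position 11 → W
n=13: reaches L-position 9 → W
n=14: reaches L-position 9 → W
n=15: reaches L-position 11 → W
n=16: reaches L-position 11 → W
n=17: only reaches 16(W), 13(W), 12(W), 10(W), all W → L
n=18: reaches L-position 17 → W
L entries with 0 ≤ n ≤ 18: n = 1, 3, 9, 11, 17; that makes 5.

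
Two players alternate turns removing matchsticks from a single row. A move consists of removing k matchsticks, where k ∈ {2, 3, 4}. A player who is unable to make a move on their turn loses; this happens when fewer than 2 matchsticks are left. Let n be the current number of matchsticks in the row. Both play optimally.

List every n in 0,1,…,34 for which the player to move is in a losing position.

Build the W/L table. Terminal = L. A non-terminal position is W if it has a move to some L; otherwise it is L.
n=0: no move → L
n=1: no move → L
n=2: W (go to 0, an L position)
n=3: W (go to 1, an L position)
n=4: W (go to 1, an L position)
n=5: W (go to 1, an L position)
n=6: L (options 4(W), 3(W), 2(W) are all W)
n=7: L (options 5(W), 4(W), 3(W) are all W)
n=8: W (go to 6, an L position)
n=9: W (go to 7, an L position)
n=10: W (go to 7, an L position)
n=11: W (go to 7, an L position)
n=12: L (options 10(W), 9(W), 8(W) are all W)
n=13: L (options 11(W), 10(W), 9(W) are all W)
n=14: W (go to 12, an L position)
n=15: W (go to 13, an L position)
n=16: W (go to 13, an L position)
n=17: W (go to 13, an L position)
n=18: L (options 16(W), 15(W), 14(W) are all W)
n=19: L (options 17(W), 16(W), 15(W) are all W)
n=20: W (go to 18, an L position)
n=21: W (go to 19, an L position)
n=22: W (go to 19, an L position)
n=23: W (go to 19, an L position)
n=24: L (options 22(W), 21(W), 20(W) are all W)
n=25: L (options 23(W), 22(W), 21(W) are all W)
n=26: W (go to 24, an L position)
n=27: W (go to 25, an L position)
n=28: W (go to 25, an L position)
n=29: W (go to 25, an L position)
n=30: L (options 28(W), 27(W), 26(W) are all W)
n=31: L (options 29(W), 28(W), 27(W) are all W)
n=32: W (go to 30, an L position)
n=33: W (go to 31, an L position)
n=34: W (go to 31, an L position)
The losing starting values of n are exactly the entries labelled L in this table (12 of them).

0, 1, 6, 7, 12, 13, 18, 19, 24, 25, 30, 31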